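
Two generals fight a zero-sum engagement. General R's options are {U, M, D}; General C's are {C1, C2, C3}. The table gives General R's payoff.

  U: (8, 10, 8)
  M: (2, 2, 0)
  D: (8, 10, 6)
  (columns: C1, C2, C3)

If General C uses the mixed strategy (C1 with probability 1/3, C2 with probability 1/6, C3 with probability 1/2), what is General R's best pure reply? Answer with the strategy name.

U

Expected payoff of U: (1/3)·8 + (1/6)·10 + (1/2)·8 = 25/3.
Expected payoff of M: (1/3)·2 + (1/6)·2 + (1/2)·0 = 1.
Expected payoff of D: (1/3)·8 + (1/6)·10 + (1/2)·6 = 22/3.
The largest is 25/3, so General R's best response is U.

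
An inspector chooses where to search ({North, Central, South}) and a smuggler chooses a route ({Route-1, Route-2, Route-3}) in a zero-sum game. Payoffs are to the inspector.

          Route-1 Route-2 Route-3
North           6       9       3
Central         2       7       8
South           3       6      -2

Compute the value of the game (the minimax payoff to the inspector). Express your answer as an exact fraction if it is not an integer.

14/3

Row minima: North → 3, Central → 2, South → -2; maximin = 3.
Column maxima: Route-1 → 6, Route-2 → 9, Route-3 → 8; minimax = 6.
3 ≠ 6, so there is no saddle point; optimal play is mixed.
South is strictly dominated by North, so the inspector never plays it.
Route-2 is strictly dominated by Route-1 (it gives the inspector strictly more in every row), so the smuggler never plays it.
On the remaining 2×2 (North, Central vs Route-1, Route-3):
Let the inspector play North with probability p. Expected payoff against Route-1: 6p + 2(1−p) = 4p + 2; against Route-3: 3p + 8(1−p) = −5p + 8.
Setting these equal: 4p + 2 = −5p + 8 ⇒ 9p = 6 ⇒ p = 2/3, and the value is (4)·(2/3) + 2 = 14/3.
For the smuggler: with q = P(Route-1), equating North's and Central's payoffs gives 3q + 3 = −6q + 8 ⇒ q = 5/9.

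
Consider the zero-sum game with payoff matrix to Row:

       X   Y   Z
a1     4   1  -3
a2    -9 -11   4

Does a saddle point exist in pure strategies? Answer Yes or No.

No

Row minima: a1 → -3, a2 → -11; maximin = -3.
Column maxima: X → 4, Y → 1, Z → 4; minimax = 1.
-3 ≠ 1, so no pure-strategy equilibrium exists.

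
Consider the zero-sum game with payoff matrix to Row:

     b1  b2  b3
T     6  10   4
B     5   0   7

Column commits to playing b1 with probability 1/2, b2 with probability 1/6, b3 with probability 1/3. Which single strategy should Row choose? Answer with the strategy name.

Expected payoff of T: (1/2)·6 + (1/6)·10 + (1/3)·4 = 6.
Expected payoff of B: (1/2)·5 + (1/6)·0 + (1/3)·7 = 29/6.
The largest is 6, so Row's best response is T.

T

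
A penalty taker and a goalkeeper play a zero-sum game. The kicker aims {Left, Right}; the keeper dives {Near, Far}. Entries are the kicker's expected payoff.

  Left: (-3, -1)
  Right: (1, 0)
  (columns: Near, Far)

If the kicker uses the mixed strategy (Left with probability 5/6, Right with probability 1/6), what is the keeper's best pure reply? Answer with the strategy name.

If the keeper plays Near, the kicker's expected payoff is (5/6)·(-3) + (1/6)·1 = -7/3.
If the keeper plays Far, the kicker's expected payoff is (5/6)·(-1) + (1/6)·0 = -5/6.
The keeper minimizes the kicker's payoff; the smallest is -7/3, so the best response is Near.

Near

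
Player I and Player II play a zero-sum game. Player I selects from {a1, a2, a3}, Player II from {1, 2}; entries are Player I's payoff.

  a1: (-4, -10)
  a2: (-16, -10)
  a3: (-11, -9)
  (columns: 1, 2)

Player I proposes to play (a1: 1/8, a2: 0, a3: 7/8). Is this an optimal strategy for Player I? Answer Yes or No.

No

Against 1 this mix gives (1/8)·(-4) + (7/8)·(-11) = -81/8.
Against 2 this mix gives (1/8)·(-10) + (7/8)·(-9) = -73/8.
Player II will play 1, holding Player I to -81/8. Shifting weight toward the row that does better against 1 would raise this floor (the equalizing mix achieves -37/4 against both 1 and 2), so the proposed strategy is not optimal.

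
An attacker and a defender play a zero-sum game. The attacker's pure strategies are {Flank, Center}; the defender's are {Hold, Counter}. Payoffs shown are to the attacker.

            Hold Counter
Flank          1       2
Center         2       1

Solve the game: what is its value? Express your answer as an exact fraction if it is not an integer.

Row minima: Flank → 1, Center → 1; maximin = 1.
Column maxima: Hold → 2, Counter → 2; minimax = 2.
1 ≠ 2, so there is no saddle point; optimal play is mixed.
Let the attacker play Flank with probability p. Expected payoff against Hold: 1p + 2(1−p) = −p + 2; against Counter: 2p + 1(1−p) = p + 1.
Setting these equal: −p + 2 = p + 1 ⇒ −2p = -1 ⇒ p = 1/2, and the value is (-1)·(1/2) + 2 = 3/2.
For the defender: with q = P(Hold), equating Flank's and Center's payoffs gives −q + 2 = q + 1 ⇒ q = 1/2.

3/2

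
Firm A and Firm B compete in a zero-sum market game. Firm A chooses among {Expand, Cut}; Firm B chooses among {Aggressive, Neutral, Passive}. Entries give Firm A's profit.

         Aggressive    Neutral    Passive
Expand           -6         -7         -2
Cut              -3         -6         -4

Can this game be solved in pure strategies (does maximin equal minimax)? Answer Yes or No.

Yes

Row minima: Expand → -7, Cut → -6; maximin = -6.
Column maxima: Aggressive → -3, Neutral → -6, Passive → -2; minimax = -6.
maximin = minimax = -6, so a saddle point exists.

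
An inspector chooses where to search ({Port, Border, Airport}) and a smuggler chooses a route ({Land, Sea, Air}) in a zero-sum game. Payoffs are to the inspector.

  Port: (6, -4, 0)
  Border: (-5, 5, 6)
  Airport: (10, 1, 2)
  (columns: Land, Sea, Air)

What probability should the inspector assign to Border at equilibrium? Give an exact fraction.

9/19

Row minima: Port → -4, Border → -5, Airport → 1; maximin = 1.
Column maxima: Land → 10, Sea → 5, Air → 6; minimax = 5.
1 ≠ 5, so there is no saddle point; optimal play is mixed.
Port is strictly dominated by Airport, so the inspector never plays it.
Air is strictly dominated by Sea (it gives the inspector strictly more in every row), so the smuggler never plays it.
On the remaining 2×2 (Border, Airport vs Land, Sea):
Let the inspector play Border with probability p. Expected payoff against Land: (-5)p + 10(1−p) = −15p + 10; against Sea: 5p + 1(1−p) = 4p + 1.
Setting these equal: −15p + 10 = 4p + 1 ⇒ −19p = -9 ⇒ p = 9/19, and the value is (-15)·(9/19) + 10 = 55/19.
For the smuggler: with q = P(Land), equating Border's and Airport's payoffs gives −10q + 5 = 9q + 1 ⇒ q = 4/19.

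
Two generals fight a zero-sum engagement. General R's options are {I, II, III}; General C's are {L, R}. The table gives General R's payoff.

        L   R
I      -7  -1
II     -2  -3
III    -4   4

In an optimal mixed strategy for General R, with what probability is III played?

1/9

Row minima: I → -7, II → -3, III → -4; maximin = -3.
Column maxima: L → -2, R → 4; minimax = -2.
-3 ≠ -2, so there is no saddle point; optimal play is mixed.
I is strictly dominated by III, so General R never plays it.
On the remaining 2×2 (II, III vs L, R):
Let General R play II with probability p. Expected payoff against L: (-2)p + (-4)(1−p) = 2p − 4; against R: (-3)p + 4(1−p) = −7p + 4.
Setting these equal: 2p − 4 = −7p + 4 ⇒ 9p = 8 ⇒ p = 8/9, and the value is (2)·(8/9) − 4 = -20/9.
For General C: with q = P(L), equating II's and III's payoffs gives q − 3 = −8q + 4 ⇒ q = 7/9.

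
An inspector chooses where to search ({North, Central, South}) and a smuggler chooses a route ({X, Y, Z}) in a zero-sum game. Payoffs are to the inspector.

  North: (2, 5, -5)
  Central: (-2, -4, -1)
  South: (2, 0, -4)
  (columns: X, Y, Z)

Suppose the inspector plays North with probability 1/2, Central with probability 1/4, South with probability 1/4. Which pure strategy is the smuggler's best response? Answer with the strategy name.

If the smuggler plays X, the inspector's expected payoff is (1/2)·2 + (1/4)·(-2) + (1/4)·2 = 1.
If the smuggler plays Y, the inspector's expected payoff is (1/2)·5 + (1/4)·(-4) + (1/4)·0 = 3/2.
If the smuggler plays Z, the inspector's expected payoff is (1/2)·(-5) + (1/4)·(-1) + (1/4)·(-4) = -15/4.
The smuggler minimizes the inspector's payoff; the smallest is -15/4, so the best response is Z.

Z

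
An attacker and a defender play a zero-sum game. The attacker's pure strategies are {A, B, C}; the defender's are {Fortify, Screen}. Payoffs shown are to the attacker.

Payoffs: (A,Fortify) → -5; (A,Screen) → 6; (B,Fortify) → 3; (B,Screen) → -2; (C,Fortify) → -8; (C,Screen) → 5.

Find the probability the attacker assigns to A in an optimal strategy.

Row minima: A → -5, B → -2, C → -8; maximin = -2.
Column maxima: Fortify → 3, Screen → 6; minimax = 3.
-2 ≠ 3, so there is no saddle point; optimal play is mixed.
C is strictly dominated by A, so the attacker never plays it.
On the remaining 2×2 (A, B vs Fortify, Screen):
Let the attacker play A with probability p. Expected payoff against Fortify: (-5)p + 3(1−p) = −8p + 3; against Screen: 6p + (-2)(1−p) = 8p − 2.
Setting these equal: −8p + 3 = 8p − 2 ⇒ −16p = -5 ⇒ p = 5/16, and the value is (-8)·(5/16) + 3 = 1/2.
For the defender: with q = P(Fortify), equating A's and B's payoffs gives −11q + 6 = 5q − 2 ⇒ q = 1/2.

5/16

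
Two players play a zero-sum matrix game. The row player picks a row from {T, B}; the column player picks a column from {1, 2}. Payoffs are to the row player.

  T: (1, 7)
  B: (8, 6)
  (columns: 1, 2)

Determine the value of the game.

25/4

Row minima: T → 1, B → 6; maximin = 6.
Column maxima: 1 → 8, 2 → 7; minimax = 7.
6 ≠ 7, so there is no saddle point; optimal play is mixed.
Let the row player play T with probability p. Expected payoff against 1: 1p + 8(1−p) = −7p + 8; against 2: 7p + 6(1−p) = p + 6.
Setting these equal: −7p + 8 = p + 6 ⇒ −8p = -2 ⇒ p = 1/4, and the value is (-7)·(1/4) + 8 = 25/4.
For the column player: with q = P(1), equating T's and B's payoffs gives −6q + 7 = 2q + 6 ⇒ q = 1/8.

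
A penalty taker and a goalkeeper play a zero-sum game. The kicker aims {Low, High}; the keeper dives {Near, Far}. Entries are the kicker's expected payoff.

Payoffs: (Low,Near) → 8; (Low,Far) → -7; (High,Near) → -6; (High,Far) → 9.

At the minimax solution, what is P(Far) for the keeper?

7/15

Row minima: Low → -7, High → -6; maximin = -6.
Column maxima: Near → 8, Far → 9; minimax = 8.
-6 ≠ 8, so there is no saddle point; optimal play is mixed.
Let the kicker play Low with probability p. Expected payoff against Near: 8p + (-6)(1−p) = 14p − 6; against Far: (-7)p + 9(1−p) = −16p + 9.
Setting these equal: 14p − 6 = −16p + 9 ⇒ 30p = 15 ⇒ p = 1/2, and the value is (14)·(1/2) − 6 = 1.
For the keeper: with q = P(Near), equating Low's and High's payoffs gives 15q − 7 = −15q + 9 ⇒ q = 8/15.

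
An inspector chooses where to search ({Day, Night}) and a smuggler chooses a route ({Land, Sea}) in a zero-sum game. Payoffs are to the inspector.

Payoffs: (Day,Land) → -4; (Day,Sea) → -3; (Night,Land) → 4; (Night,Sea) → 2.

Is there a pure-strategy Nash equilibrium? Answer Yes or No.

Row minima: Day → -4, Night → 2; maximin = 2.
Column maxima: Land → 4, Sea → 2; minimax = 2.
maximin = minimax = 2, so a saddle point exists.

Yes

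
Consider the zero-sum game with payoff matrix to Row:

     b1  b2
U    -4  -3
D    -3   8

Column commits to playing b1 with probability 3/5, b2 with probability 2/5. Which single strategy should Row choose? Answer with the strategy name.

D

Expected payoff of U: (3/5)·(-4) + (2/5)·(-3) = -18/5.
Expected payoff of D: (3/5)·(-3) + (2/5)·8 = 7/5.
The largest is 7/5, so Row's best response is D.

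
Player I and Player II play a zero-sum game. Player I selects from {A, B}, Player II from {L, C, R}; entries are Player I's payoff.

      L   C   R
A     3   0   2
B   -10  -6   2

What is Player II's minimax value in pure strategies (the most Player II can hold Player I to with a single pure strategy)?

0

Column maxima: L → 3, C → 0, R → 2.
The smallest of these is 0.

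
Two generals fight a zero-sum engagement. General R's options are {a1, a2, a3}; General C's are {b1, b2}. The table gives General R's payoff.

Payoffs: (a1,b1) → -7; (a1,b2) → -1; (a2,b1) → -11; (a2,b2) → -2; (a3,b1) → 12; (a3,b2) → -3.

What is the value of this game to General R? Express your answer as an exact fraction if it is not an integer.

Row minima: a1 → -7, a2 → -11, a3 → -3; maximin = -3.
Column maxima: b1 → 12, b2 → -1; minimax = -1.
-3 ≠ -1, so there is no saddle point; optimal play is mixed.
a2 is strictly dominated by a1, so General R never plays it.
On the remaining 2×2 (a1, a3 vs b1, b2):
Let General R play a1 with probability p. Expected payoff against b1: (-7)p + 12(1−p) = −19p + 12; against b2: (-1)p + (-3)(1−p) = 2p − 3.
Setting these equal: −19p + 12 = 2p − 3 ⇒ −21p = -15 ⇒ p = 5/7, and the value is (-19)·(5/7) + 12 = -11/7.
For General C: with q = P(b1), equating a1's and a3's payoffs gives −6q − 1 = 15q − 3 ⇒ q = 2/21.

-11/7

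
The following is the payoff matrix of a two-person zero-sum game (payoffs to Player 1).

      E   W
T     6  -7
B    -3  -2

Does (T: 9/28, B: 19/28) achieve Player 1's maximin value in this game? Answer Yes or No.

Against E this mix gives (9/28)·6 + (19/28)·(-3) = -3/28.
Against W this mix gives (9/28)·(-7) + (19/28)·(-2) = -101/28.
Player 2 will play W, holding Player 1 to -101/28. Shifting weight toward the row that does better against W would raise this floor (the equalizing mix achieves -33/14 against both W and E), so the proposed strategy is not optimal.

No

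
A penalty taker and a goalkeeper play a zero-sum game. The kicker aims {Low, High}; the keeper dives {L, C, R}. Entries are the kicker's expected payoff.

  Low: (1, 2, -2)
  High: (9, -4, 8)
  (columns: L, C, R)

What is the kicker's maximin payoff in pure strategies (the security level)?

Row minima: Low → -2, High → -4.
The best of these is -2.

-2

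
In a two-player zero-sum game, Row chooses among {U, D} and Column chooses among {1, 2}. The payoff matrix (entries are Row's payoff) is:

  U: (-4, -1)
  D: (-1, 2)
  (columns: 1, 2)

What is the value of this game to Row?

-1

Row minima: U → -4, D → -1; maximin = -1.
Column maxima: 1 → -1, 2 → 2; minimax = -1.
Since maximin = minimax = -1, there is a saddle point and the value is -1.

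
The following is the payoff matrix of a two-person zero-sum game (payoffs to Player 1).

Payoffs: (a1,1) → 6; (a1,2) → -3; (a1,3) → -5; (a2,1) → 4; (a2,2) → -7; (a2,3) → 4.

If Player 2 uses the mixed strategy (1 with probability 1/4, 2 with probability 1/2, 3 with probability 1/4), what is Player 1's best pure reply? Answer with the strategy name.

a1

Expected payoff of a1: (1/4)·6 + (1/2)·(-3) + (1/4)·(-5) = -5/4.
Expected payoff of a2: (1/4)·4 + (1/2)·(-7) + (1/4)·4 = -3/2.
The largest is -5/4, so Player 1's best response is a1.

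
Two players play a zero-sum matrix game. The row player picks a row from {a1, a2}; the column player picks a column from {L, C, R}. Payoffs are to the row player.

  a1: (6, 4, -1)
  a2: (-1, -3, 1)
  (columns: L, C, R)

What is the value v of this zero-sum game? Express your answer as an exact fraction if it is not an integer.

Row minima: a1 → -1, a2 → -3; maximin = -1.
Column maxima: L → 6, C → 4, R → 1; minimax = 1.
-1 ≠ 1, so there is no saddle point; optimal play is mixed.
L is strictly dominated by C (it gives the row player strictly more in every row), so the column player never plays it.
On the remaining 2×2 (a1, a2 vs C, R):
Let the row player play a1 with probability p. Expected payoff against C: 4p + (-3)(1−p) = 7p − 3; against R: (-1)p + 1(1−p) = −2p + 1.
Setting these equal: 7p − 3 = −2p + 1 ⇒ 9p = 4 ⇒ p = 4/9, and the value is (7)·(4/9) − 3 = 1/9.
For the column player: with q = P(C), equating a1's and a2's payoffs gives 5q − 1 = −4q + 1 ⇒ q = 2/9.

1/9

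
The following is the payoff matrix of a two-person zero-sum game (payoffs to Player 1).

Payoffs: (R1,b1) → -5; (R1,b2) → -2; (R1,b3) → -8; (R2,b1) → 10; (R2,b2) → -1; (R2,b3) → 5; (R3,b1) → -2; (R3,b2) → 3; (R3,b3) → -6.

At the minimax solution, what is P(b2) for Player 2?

Row minima: R1 → -8, R2 → -1, R3 → -6; maximin = -1.
Column maxima: b1 → 10, b2 → 3, b3 → 5; minimax = 3.
-1 ≠ 3, so there is no saddle point; optimal play is mixed.
R1 is strictly dominated by R2, so Player 1 never plays it.
b1 is strictly dominated by b3 (it gives Player 1 strictly more in every row), so Player 2 never plays it.
On the remaining 2×2 (R2, R3 vs b2, b3):
Let Player 1 play R2 with probability p. Expected payoff against b2: (-1)p + 3(1−p) = −4p + 3; against b3: 5p + (-6)(1−p) = 11p − 6.
Setting these equal: −4p + 3 = 11p − 6 ⇒ −15p = -9 ⇒ p = 3/5, and the value is (-4)·(3/5) + 3 = 3/5.
For Player 2: with q = P(b2), equating R2's and R3's payoffs gives −6q + 5 = 9q − 6 ⇒ q = 11/15.

11/15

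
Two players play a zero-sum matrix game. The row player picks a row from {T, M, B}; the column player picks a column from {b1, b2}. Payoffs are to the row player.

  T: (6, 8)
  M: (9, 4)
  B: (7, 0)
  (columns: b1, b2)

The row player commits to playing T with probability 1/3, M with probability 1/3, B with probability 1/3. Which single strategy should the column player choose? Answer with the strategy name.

If the column player plays b1, the row player's expected payoff is (1/3)·6 + (1/3)·9 + (1/3)·7 = 22/3.
If the column player plays b2, the row player's expected payoff is (1/3)·8 + (1/3)·4 + (1/3)·0 = 4.
The column player minimizes the row player's payoff; the smallest is 4, so the best response is b2.

b2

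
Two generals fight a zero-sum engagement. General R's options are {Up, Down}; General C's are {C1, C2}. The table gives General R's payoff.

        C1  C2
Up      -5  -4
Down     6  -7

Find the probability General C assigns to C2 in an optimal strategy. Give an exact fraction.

Row minima: Up → -5, Down → -7; maximin = -5.
Column maxima: C1 → 6, C2 → -4; minimax = -4.
-5 ≠ -4, so there is no saddle point; optimal play is mixed.
Let General R play Up with probability p. Expected payoff against C1: (-5)p + 6(1−p) = −11p + 6; against C2: (-4)p + (-7)(1−p) = 3p − 7.
Setting these equal: −11p + 6 = 3p − 7 ⇒ −14p = -13 ⇒ p = 13/14, and the value is (-11)·(13/14) + 6 = -59/14.
For General C: with q = P(C1), equating Up's and Down's payoffs gives −q − 4 = 13q − 7 ⇒ q = 3/14.

11/14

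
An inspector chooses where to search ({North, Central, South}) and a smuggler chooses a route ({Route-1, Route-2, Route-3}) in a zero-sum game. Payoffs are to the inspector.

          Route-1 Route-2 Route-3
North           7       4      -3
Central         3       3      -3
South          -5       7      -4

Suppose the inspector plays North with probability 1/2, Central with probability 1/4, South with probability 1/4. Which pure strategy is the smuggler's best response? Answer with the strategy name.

Route-3

If the smuggler plays Route-1, the inspector's expected payoff is (1/2)·7 + (1/4)·3 + (1/4)·(-5) = 3.
If the smuggler plays Route-2, the inspector's expected payoff is (1/2)·4 + (1/4)·3 + (1/4)·7 = 9/2.
If the smuggler plays Route-3, the inspector's expected payoff is (1/2)·(-3) + (1/4)·(-3) + (1/4)·(-4) = -13/4.
The smuggler minimizes the inspector's payoff; the smallest is -13/4, so the best response is Route-3.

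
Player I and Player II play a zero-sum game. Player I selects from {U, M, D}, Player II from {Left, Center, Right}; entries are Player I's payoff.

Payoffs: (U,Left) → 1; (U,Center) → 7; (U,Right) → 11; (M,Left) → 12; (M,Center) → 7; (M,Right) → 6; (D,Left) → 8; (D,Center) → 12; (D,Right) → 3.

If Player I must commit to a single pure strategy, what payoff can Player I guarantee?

6

Row minima: U → 1, M → 6, D → 3.
The best of these is 6.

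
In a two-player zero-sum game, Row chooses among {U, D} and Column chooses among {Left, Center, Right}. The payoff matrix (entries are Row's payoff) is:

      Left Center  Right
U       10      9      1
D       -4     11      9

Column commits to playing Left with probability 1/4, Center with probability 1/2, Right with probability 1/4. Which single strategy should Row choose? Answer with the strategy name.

Expected payoff of U: (1/4)·10 + (1/2)·9 + (1/4)·1 = 29/4.
Expected payoff of D: (1/4)·(-4) + (1/2)·11 + (1/4)·9 = 27/4.
The largest is 29/4, so Row's best response is U.

U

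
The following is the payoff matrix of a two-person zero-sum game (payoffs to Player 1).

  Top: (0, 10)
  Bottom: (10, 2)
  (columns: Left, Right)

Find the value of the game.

50/9

Row minima: Top → 0, Bottom → 2; maximin = 2.
Column maxima: Left → 10, Right → 10; minimax = 10.
2 ≠ 10, so there is no saddle point; optimal play is mixed.
Let Player 1 play Top with probability p. Expected payoff against Left: 0p + 10(1−p) = −10p + 10; against Right: 10p + 2(1−p) = 8p + 2.
Setting these equal: −10p + 10 = 8p + 2 ⇒ −18p = -8 ⇒ p = 4/9, and the value is (-10)·(4/9) + 10 = 50/9.
For Player 2: with q = P(Left), equating Top's and Bottom's payoffs gives −10q + 10 = 8q + 2 ⇒ q = 4/9.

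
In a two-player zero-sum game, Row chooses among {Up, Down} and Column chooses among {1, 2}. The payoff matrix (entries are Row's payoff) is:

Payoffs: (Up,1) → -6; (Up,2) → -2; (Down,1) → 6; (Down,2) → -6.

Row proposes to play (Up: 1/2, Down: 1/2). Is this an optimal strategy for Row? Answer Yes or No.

Against 1 this mix gives (1/2)·(-6) + (1/2)·6 = 0.
Against 2 this mix gives (1/2)·(-2) + (1/2)·(-6) = -4.
Column will play 2, holding Row to -4. Shifting weight toward the row that does better against 2 would raise this floor (the equalizing mix achieves -3 against both 2 and 1), so the proposed strategy is not optimal.

No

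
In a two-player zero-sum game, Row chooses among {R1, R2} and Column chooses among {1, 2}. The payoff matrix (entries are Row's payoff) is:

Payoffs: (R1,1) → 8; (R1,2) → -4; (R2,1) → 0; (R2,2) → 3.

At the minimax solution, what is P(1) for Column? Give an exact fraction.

Row minima: R1 → -4, R2 → 0; maximin = 0.
Column maxima: 1 → 8, 2 → 3; minimax = 3.
0 ≠ 3, so there is no saddle point; optimal play is mixed.
Let Row play R1 with probability p. Expected payoff against 1: 8p + 0(1−p) = 8p; against 2: (-4)p + 3(1−p) = −7p + 3.
Setting these equal: 8p = −7p + 3 ⇒ 15p = 3 ⇒ p = 1/5, and the value is (8)·(1/5) = 8/5.
For Column: with q = P(1), equating R1's and R2's payoffs gives 12q − 4 = −3q + 3 ⇒ q = 7/15.

7/15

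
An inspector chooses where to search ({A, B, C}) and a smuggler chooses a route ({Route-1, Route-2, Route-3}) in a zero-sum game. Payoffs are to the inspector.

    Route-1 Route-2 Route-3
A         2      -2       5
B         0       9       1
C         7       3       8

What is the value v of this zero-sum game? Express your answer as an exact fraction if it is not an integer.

Row minima: A → -2, B → 0, C → 3; maximin = 3.
Column maxima: Route-1 → 7, Route-2 → 9, Route-3 → 8; minimax = 7.
3 ≠ 7, so there is no saddle point; optimal play is mixed.
A is strictly dominated by C, so the inspector never plays it.
Route-3 is strictly dominated by Route-1 (it gives the inspector strictly more in every row), so the smuggler never plays it.
On the remaining 2×2 (B, C vs Route-1, Route-2):
Let the inspector play B with probability p. Expected payoff against Route-1: 0p + 7(1−p) = −7p + 7; against Route-2: 9p + 3(1−p) = 6p + 3.
Setting these equal: −7p + 7 = 6p + 3 ⇒ −13p = -4 ⇒ p = 4/13, and the value is (-7)·(4/13) + 7 = 63/13.
For the smuggler: with q = P(Route-1), equating B's and C's payoffs gives −9q + 9 = 4q + 3 ⇒ q = 6/13.

63/13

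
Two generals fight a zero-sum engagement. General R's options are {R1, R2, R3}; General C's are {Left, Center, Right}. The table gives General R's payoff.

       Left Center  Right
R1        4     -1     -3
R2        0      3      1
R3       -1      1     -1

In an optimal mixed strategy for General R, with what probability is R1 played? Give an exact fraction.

1/8

Row minima: R1 → -3, R2 → 0, R3 → -1; maximin = 0.
Column maxima: Left → 4, Center → 3, Right → 1; minimax = 1.
0 ≠ 1, so there is no saddle point; optimal play is mixed.
R3 is strictly dominated by R2, so General R never plays it.
Center is strictly dominated by Right (it gives General R strictly more in every row), so General C never plays it.
On the remaining 2×2 (R1, R2 vs Left, Right):
Let General R play R1 with probability p. Expected payoff against Left: 4p + 0(1−p) = 4p; against Right: (-3)p + 1(1−p) = −4p + 1.
Setting these equal: 4p = −4p + 1 ⇒ 8p = 1 ⇒ p = 1/8, and the value is (4)·(1/8) = 1/2.
For General C: with q = P(Left), equating R1's and R2's payoffs gives 7q − 3 = −q + 1 ⇒ q = 1/2.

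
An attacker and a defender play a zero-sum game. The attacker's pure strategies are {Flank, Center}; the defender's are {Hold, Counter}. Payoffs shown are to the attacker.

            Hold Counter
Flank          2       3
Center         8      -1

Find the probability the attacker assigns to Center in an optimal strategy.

1/10

Row minima: Flank → 2, Center → -1; maximin = 2.
Column maxima: Hold → 8, Counter → 3; minimax = 3.
2 ≠ 3, so there is no saddle point; optimal play is mixed.
Let the attacker play Flank with probability p. Expected payoff against Hold: 2p + 8(1−p) = −6p + 8; against Counter: 3p + (-1)(1−p) = 4p − 1.
Setting these equal: −6p + 8 = 4p − 1 ⇒ −10p = -9 ⇒ p = 9/10, and the value is (-6)·(9/10) + 8 = 13/5.
For the defender: with q = P(Hold), equating Flank's and Center's payoffs gives −q + 3 = 9q − 1 ⇒ q = 2/5.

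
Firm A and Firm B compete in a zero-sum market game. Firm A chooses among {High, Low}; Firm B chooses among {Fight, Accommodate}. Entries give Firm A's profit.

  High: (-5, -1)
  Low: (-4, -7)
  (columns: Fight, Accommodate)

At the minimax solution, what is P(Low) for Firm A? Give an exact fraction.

4/7

Row minima: High → -5, Low → -7; maximin = -5.
Column maxima: Fight → -4, Accommodate → -1; minimax = -4.
-5 ≠ -4, so there is no saddle point; optimal play is mixed.
Let Firm A play High with probability p. Expected payoff against Fight: (-5)p + (-4)(1−p) = −p − 4; against Accommodate: (-1)p + (-7)(1−p) = 6p − 7.
Setting these equal: −p − 4 = 6p − 7 ⇒ −7p = -3 ⇒ p = 3/7, and the value is (-1)·(3/7) − 4 = -31/7.
For Firm B: with q = P(Fight), equating High's and Low's payoffs gives −4q − 1 = 3q − 7 ⇒ q = 6/7.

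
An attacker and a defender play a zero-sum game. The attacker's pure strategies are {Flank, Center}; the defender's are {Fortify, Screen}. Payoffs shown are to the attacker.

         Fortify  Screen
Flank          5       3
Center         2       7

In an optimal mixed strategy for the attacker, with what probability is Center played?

Row minima: Flank → 3, Center → 2; maximin = 3.
Column maxima: Fortify → 5, Screen → 7; minimax = 5.
3 ≠ 5, so there is no saddle point; optimal play is mixed.
Let the attacker play Flank with probability p. Expected payoff against Fortify: 5p + 2(1−p) = 3p + 2; against Screen: 3p + 7(1−p) = −4p + 7.
Setting these equal: 3p + 2 = −4p + 7 ⇒ 7p = 5 ⇒ p = 5/7, and the value is (3)·(5/7) + 2 = 29/7.
For the defender: with q = P(Fortify), equating Flank's and Center's payoffs gives 2q + 3 = −5q + 7 ⇒ q = 4/7.

2/7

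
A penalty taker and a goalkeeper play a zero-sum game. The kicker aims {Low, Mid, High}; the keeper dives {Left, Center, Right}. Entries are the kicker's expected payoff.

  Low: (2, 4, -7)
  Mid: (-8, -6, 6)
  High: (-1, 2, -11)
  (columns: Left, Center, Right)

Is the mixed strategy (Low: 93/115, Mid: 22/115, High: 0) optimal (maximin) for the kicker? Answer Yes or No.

Against Left this mix gives (93/115)·2 + (22/115)·(-8) = 2/23.
Against Center this mix gives (93/115)·4 + (22/115)·(-6) = 48/23.
Against Right this mix gives (93/115)·(-7) + (22/115)·6 = -519/115.
The keeper will play Right, holding the kicker to -519/115. Shifting weight toward the row that does better against Right would raise this floor (the equalizing mix achieves -44/23 against both Right and Left), so the proposed strategy is not optimal.

No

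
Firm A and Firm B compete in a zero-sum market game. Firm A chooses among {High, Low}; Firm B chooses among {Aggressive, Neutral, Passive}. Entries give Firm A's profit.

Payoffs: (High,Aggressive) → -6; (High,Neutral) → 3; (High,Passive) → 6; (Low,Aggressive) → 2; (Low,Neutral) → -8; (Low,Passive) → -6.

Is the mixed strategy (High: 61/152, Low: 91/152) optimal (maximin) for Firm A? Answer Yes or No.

No

Against Aggressive this mix gives (61/152)·(-6) + (91/152)·2 = -23/19.
Against Neutral this mix gives (61/152)·3 + (91/152)·(-8) = -545/152.
Against Passive this mix gives (61/152)·6 + (91/152)·(-6) = -45/38.
Firm B will play Neutral, holding Firm A to -545/152. Shifting weight toward the row that does better against Neutral would raise this floor (the equalizing mix achieves -42/19 against both Neutral and Aggressive), so the proposed strategy is not optimal.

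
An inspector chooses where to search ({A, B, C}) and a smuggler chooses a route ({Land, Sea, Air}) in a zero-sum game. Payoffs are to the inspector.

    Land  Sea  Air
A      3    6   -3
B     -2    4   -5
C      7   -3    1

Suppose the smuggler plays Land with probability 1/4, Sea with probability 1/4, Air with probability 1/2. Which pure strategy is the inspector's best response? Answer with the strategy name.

C

Expected payoff of A: (1/4)·3 + (1/4)·6 + (1/2)·(-3) = 3/4.
Expected payoff of B: (1/4)·(-2) + (1/4)·4 + (1/2)·(-5) = -2.
Expected payoff of C: (1/4)·7 + (1/4)·(-3) + (1/2)·1 = 3/2.
The largest is 3/2, so the inspector's best response is C.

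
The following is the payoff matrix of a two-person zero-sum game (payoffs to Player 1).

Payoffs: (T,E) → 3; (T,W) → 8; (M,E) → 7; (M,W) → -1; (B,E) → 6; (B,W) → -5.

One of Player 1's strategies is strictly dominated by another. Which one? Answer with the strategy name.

M gives a strictly higher payoff than B against every column: 7 > 6, -1 > -5.
So B is strictly dominated and Player 1 never plays it.

B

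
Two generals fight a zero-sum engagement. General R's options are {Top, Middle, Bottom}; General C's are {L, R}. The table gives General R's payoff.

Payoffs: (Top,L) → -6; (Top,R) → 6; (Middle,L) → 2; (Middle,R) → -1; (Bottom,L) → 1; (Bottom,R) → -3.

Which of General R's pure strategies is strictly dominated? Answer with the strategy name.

Middle gives a strictly higher payoff than Bottom against every column: 2 > 1, -1 > -3.
So Bottom is strictly dominated and General R never plays it.

Bottom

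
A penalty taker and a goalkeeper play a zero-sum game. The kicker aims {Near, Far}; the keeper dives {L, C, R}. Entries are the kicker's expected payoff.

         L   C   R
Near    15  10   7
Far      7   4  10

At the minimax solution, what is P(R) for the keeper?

Row minima: Near → 7, Far → 4; maximin = 7.
Column maxima: L → 15, C → 10, R → 10; minimax = 10.
7 ≠ 10, so there is no saddle point; optimal play is mixed.
L is strictly dominated by C (it gives the kicker strictly more in every row), so the keeper never plays it.
On the remaining 2×2 (Near, Far vs C, R):
Let the kicker play Near with probability p. Expected payoff against C: 10p + 4(1−p) = 6p + 4; against R: 7p + 10(1−p) = −3p + 10.
Setting these equal: 6p + 4 = −3p + 10 ⇒ 9p = 6 ⇒ p = 2/3, and the value is (6)·(2/3) + 4 = 8.
For the keeper: with q = P(C), equating Near's and Far's payoffs gives 3q + 7 = −6q + 10 ⇒ q = 1/3.

2/3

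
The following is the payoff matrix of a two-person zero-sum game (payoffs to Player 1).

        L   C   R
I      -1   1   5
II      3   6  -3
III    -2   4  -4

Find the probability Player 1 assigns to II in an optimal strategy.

Row minima: I → -1, II → -3, III → -4; maximin = -1.
Column maxima: L → 3, C → 6, R → 5; minimax = 3.
-1 ≠ 3, so there is no saddle point; optimal play is mixed.
III is strictly dominated by II, so Player 1 never plays it.
C is strictly dominated by L (it gives Player 1 strictly more in every row), so Player 2 never plays it.
On the remaining 2×2 (I, II vs L, R):
Let Player 1 play I with probability p. Expected payoff against L: (-1)p + 3(1−p) = −4p + 3; against R: 5p + (-3)(1−p) = 8p − 3.
Setting these equal: −4p + 3 = 8p − 3 ⇒ −12p = -6 ⇒ p = 1/2, and the value is (-4)·(1/2) + 3 = 1.
For Player 2: with q = P(L), equating I's and II's payoffs gives −6q + 5 = 6q − 3 ⇒ q = 2/3.

1/2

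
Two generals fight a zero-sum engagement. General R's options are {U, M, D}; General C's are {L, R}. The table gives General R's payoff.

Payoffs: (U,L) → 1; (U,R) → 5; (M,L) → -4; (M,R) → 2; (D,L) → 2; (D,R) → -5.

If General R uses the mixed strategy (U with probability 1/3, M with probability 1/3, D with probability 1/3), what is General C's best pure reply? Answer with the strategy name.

L

If General C plays L, General R's expected payoff is (1/3)·1 + (1/3)·(-4) + (1/3)·2 = -1/3.
If General C plays R, General R's expected payoff is (1/3)·5 + (1/3)·2 + (1/3)·(-5) = 2/3.
General C minimizes General R's payoff; the smallest is -1/3, so the best response is L.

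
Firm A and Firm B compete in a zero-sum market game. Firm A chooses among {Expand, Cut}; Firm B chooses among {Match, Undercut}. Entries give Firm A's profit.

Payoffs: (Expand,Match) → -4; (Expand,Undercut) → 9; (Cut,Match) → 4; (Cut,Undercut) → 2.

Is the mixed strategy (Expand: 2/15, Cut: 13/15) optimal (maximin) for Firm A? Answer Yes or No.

Yes

Against Match this mix gives (2/15)·(-4) + (13/15)·4 = 44/15.
Against Undercut this mix gives (2/15)·9 + (13/15)·2 = 44/15.
All of Firm B's active replies (Match, Undercut) yield 44/15, and no column does worse for Firm A. The mix makes Firm B indifferent and guarantees 44/15, so it is optimal.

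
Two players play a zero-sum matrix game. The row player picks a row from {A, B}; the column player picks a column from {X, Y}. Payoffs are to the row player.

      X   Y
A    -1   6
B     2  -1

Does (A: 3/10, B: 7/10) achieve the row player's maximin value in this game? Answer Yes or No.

Yes

Against X this mix gives (3/10)·(-1) + (7/10)·2 = 11/10.
Against Y this mix gives (3/10)·6 + (7/10)·(-1) = 11/10.
All of the column player's active replies (X, Y) yield 11/10, and no column does worse for the row player. The mix makes the column player indifferent and guarantees 11/10, so it is optimal.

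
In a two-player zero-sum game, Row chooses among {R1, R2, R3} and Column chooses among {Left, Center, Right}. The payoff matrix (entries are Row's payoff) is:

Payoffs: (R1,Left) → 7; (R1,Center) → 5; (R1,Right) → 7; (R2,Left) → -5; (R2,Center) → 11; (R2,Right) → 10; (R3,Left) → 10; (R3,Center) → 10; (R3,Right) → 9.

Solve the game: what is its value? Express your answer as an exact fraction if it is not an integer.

Row minima: R1 → 5, R2 → -5, R3 → 9; maximin = 9.
Column maxima: Left → 10, Center → 11, Right → 10; minimax = 10.
9 ≠ 10, so there is no saddle point; optimal play is mixed.
R1 is strictly dominated by R3, so Row never plays it.
With R1 eliminated, Center is strictly dominated by Right (it gives Row strictly more in every remaining row), so Column never plays it.
On the remaining 2×2 (R2, R3 vs Left, Right):
Let Row play R2 with probability p. Expected payoff against Left: (-5)p + 10(1−p) = −15p + 10; against Right: 10p + 9(1−p) = p + 9.
Setting these equal: −15p + 10 = p + 9 ⇒ −16p = -1 ⇒ p = 1/16, and the value is (-15)·(1/16) + 10 = 145/16.
For Column: with q = P(Left), equating R2's and R3's payoffs gives −15q + 10 = q + 9 ⇒ q = 1/16.

145/16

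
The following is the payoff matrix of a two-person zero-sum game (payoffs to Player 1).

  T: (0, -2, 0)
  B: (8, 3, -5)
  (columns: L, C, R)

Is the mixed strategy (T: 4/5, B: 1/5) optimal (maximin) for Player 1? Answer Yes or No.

Yes

Against L this mix gives (4/5)·0 + (1/5)·8 = 8/5.
Against C this mix gives (4/5)·(-2) + (1/5)·3 = -1.
Against R this mix gives (4/5)·0 + (1/5)·(-5) = -1.
All of Player 2's active replies (C, R) yield -1, and no column does worse for Player 1. The mix makes Player 2 indifferent and guarantees -1, so it is optimal.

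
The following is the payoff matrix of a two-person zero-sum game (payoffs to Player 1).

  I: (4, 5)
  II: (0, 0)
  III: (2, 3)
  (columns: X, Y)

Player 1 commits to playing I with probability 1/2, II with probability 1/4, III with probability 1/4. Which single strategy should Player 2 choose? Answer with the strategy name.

If Player 2 plays X, Player 1's expected payoff is (1/2)·4 + (1/4)·0 + (1/4)·2 = 5/2.
If Player 2 plays Y, Player 1's expected payoff is (1/2)·5 + (1/4)·0 + (1/4)·3 = 13/4.
Player 2 minimizes Player 1's payoff; the smallest is 5/2, so the best response is X.

X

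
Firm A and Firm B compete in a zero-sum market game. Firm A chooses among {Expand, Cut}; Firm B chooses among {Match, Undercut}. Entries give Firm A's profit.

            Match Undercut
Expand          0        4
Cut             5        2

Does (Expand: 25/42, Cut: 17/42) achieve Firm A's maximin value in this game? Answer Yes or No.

No

Against Match this mix gives (25/42)·0 + (17/42)·5 = 85/42.
Against Undercut this mix gives (25/42)·4 + (17/42)·2 = 67/21.
Firm B will play Match, holding Firm A to 85/42. Shifting weight toward the row that does better against Match would raise this floor (the equalizing mix achieves 20/7 against both Match and Undercut), so the proposed strategy is not optimal.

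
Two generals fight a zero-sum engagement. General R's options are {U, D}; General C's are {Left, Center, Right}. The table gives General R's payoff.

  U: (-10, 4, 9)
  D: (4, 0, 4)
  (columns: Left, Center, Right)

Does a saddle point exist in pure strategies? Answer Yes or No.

No

Row minima: U → -10, D → 0; maximin = 0.
Column maxima: Left → 4, Center → 4, Right → 9; minimax = 4.
0 ≠ 4, so no pure-strategy equilibrium exists.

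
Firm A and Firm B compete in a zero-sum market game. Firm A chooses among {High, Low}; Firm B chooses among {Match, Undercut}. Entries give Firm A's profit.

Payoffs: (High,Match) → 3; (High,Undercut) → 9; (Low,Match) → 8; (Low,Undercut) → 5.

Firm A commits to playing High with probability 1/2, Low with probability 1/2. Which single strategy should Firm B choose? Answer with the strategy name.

Match

If Firm B plays Match, Firm A's expected payoff is (1/2)·3 + (1/2)·8 = 11/2.
If Firm B plays Undercut, Firm A's expected payoff is (1/2)·9 + (1/2)·5 = 7.
Firm B minimizes Firm A's payoff; the smallest is 11/2, so the best response is Match.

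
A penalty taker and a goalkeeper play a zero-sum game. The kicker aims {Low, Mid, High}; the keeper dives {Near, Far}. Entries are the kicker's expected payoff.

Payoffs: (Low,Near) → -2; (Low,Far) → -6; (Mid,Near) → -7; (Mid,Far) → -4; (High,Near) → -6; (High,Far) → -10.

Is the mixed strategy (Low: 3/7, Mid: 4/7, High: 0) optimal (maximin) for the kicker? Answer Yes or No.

Yes

Against Near this mix gives (3/7)·(-2) + (4/7)·(-7) = -34/7.
Against Far this mix gives (3/7)·(-6) + (4/7)·(-4) = -34/7.
All of the keeper's active replies (Near, Far) yield -34/7, and no column does worse for the kicker. The mix makes the keeper indifferent and guarantees -34/7, so it is optimal.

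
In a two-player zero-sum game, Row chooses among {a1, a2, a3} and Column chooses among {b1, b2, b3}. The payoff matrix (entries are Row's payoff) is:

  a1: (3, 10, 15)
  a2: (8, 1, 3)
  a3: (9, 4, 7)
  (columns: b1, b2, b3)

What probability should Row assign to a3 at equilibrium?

Row minima: a1 → 3, a2 → 1, a3 → 4; maximin = 4.
Column maxima: b1 → 9, b2 → 10, b3 → 15; minimax = 9.
4 ≠ 9, so there is no saddle point; optimal play is mixed.
a2 is strictly dominated by a3, so Row never plays it.
b3 is strictly dominated by b2 (it gives Row strictly more in every row), so Column never plays it.
On the remaining 2×2 (a1, a3 vs b1, b2):
Let Row play a1 with probability p. Expected payoff against b1: 3p + 9(1−p) = −6p + 9; against b2: 10p + 4(1−p) = 6p + 4.
Setting these equal: −6p + 9 = 6p + 4 ⇒ −12p = -5 ⇒ p = 5/12, and the value is (-6)·(5/12) + 9 = 13/2.
For Column: with q = P(b1), equating a1's and a3's payoffs gives −7q + 10 = 5q + 4 ⇒ q = 1/2.

7/12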